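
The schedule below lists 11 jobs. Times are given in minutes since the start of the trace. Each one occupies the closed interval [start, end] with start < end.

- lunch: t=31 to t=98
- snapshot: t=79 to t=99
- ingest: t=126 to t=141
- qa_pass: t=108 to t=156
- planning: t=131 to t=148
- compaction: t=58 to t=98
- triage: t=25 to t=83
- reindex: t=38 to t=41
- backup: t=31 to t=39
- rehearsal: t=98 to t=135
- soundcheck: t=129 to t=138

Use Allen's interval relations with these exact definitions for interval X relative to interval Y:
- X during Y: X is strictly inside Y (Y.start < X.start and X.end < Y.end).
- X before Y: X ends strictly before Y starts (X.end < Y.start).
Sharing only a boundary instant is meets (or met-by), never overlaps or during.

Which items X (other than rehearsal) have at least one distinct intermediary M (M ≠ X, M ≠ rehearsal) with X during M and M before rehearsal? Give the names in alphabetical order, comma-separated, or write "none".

backup, reindex

Target rehearsal = [t=98, t=135].
Intermediaries M with M before rehearsal: backup, reindex, triage.
Via backup — items with X during backup: none.
Via reindex — items with X during reindex: none.
Via triage — items with X during triage: backup, reindex.
Union: backup, reindex.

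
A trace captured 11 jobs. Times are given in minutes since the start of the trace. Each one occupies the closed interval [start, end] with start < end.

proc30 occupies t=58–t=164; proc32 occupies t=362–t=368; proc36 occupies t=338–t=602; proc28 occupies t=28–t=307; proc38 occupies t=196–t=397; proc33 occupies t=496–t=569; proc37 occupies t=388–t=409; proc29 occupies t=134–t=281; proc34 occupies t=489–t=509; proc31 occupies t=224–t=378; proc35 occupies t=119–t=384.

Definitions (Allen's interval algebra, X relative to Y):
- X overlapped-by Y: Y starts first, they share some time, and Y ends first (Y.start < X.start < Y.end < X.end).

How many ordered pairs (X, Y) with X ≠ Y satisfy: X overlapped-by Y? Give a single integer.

13

Checking all 110 ordered pairs for relation 'overlapped-by'; matching pairs in alphabetical order:
(proc29, proc30): proc29 overlapped-by proc30 ✓
(proc31, proc28): proc31 overlapped-by proc28 ✓
(proc31, proc29): proc31 overlapped-by proc29 ✓
(proc33, proc34): proc33 overlapped-by proc34 ✓
(proc35, proc28): proc35 overlapped-by proc28 ✓
(proc35, proc30): proc35 overlapped-by proc30 ✓
(proc36, proc31): proc36 overlapped-by proc31 ✓
(proc36, proc35): proc36 overlapped-by proc35 ✓
(proc36, proc38): proc36 overlapped-by proc38 ✓
(proc37, proc38): proc37 overlapped-by proc38 ✓
(proc38, proc28): proc38 overlapped-by proc28 ✓
(proc38, proc29): proc38 overlapped-by proc29 ✓
(proc38, proc35): proc38 overlapped-by proc35 ✓
Count: 13.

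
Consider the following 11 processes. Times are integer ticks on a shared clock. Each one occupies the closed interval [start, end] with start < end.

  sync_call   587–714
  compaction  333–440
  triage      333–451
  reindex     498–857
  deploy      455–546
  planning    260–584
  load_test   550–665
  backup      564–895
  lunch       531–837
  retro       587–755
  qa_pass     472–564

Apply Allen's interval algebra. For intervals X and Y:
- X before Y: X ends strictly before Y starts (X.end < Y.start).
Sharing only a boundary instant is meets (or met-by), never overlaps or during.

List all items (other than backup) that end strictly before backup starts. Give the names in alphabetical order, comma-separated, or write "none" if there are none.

compaction, deploy, triage

Target backup = [564, 895].
compaction [333, 440] → before → yes.
deploy [455, 546] → before → yes.
load_test [550, 665] → overlaps → no.
lunch [531, 837] → overlaps → no.
planning [260, 584] → overlaps → no.
qa_pass [472, 564] → meets → no.
reindex [498, 857] → overlaps → no.
retro [587, 755] → during → no.
sync_call [587, 714] → during → no.
triage [333, 451] → before → yes.
Result: compaction, deploy, triage.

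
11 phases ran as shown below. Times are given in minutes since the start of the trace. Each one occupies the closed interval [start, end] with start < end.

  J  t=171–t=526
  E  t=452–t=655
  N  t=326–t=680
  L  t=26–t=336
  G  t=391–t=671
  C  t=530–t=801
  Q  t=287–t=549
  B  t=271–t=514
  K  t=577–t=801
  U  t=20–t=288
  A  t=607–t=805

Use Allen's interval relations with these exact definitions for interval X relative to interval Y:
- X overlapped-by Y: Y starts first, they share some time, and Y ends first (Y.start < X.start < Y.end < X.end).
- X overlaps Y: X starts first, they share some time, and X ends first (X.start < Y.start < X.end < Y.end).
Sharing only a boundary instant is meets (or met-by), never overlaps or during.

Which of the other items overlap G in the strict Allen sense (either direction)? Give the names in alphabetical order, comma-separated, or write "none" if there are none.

Target G = [t=391, t=671].
A [t=607, t=805] → overlapped-by → yes.
B [t=271, t=514] → overlaps → yes.
C [t=530, t=801] → overlapped-by → yes.
E [t=452, t=655] → during → no.
J [t=171, t=526] → overlaps → yes.
K [t=577, t=801] → overlapped-by → yes.
L [t=26, t=336] → before → no.
N [t=326, t=680] → contains → no.
Q [t=287, t=549] → overlaps → yes.
U [t=20, t=288] → before → no.
Result: A, B, C, J, K, Q.

A, B, C, J, K, Q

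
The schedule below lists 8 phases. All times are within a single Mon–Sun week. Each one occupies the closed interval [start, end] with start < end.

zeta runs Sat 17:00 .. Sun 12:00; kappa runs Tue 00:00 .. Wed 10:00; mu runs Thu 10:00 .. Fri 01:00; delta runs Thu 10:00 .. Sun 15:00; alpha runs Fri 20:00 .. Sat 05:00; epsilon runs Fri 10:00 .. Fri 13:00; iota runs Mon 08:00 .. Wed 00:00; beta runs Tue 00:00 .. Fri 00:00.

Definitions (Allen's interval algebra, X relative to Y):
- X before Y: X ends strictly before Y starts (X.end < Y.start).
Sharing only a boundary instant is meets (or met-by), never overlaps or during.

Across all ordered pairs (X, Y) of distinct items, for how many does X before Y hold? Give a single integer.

19

Checking all 56 ordered pairs for relation 'before'; matching pairs in alphabetical order:
(alpha, zeta): alpha before zeta ✓
(beta, alpha): beta before alpha ✓
(beta, epsilon): beta before epsilon ✓
(beta, zeta): beta before zeta ✓
(epsilon, alpha): epsilon before alpha ✓
(epsilon, zeta): epsilon before zeta ✓
(iota, alpha): iota before alpha ✓
(iota, delta): iota before delta ✓
(iota, epsilon): iota before epsilon ✓
(iota, mu): iota before mu ✓
(iota, zeta): iota before zeta ✓
(kappa, alpha): kappa before alpha ✓
(kappa, delta): kappa before delta ✓
(kappa, epsilon): kappa before epsilon ✓
(kappa, mu): kappa before mu ✓
(kappa, zeta): kappa before zeta ✓
(mu, alpha): mu before alpha ✓
(mu, epsilon): mu before epsilon ✓
(mu, zeta): mu before zeta ✓
Count: 19.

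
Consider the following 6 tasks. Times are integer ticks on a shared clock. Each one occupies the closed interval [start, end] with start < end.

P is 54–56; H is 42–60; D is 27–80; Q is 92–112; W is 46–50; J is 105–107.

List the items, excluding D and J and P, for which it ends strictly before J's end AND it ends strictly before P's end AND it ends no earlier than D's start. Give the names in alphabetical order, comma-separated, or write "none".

W

Conditions: its end is strictly before J's end (X.end < 107) AND its end is strictly before P's end (X.end < 56) AND its end is no earlier than D's start (X.end >= 27).
H: end 60 < 107? ✓; end 60 < 56? ✗; end 60 >= 27? ✓ → no.
Q: end 112 < 107? ✗; end 112 < 56? ✗; end 112 >= 27? ✓ → no.
W: end 50 < 107? ✓; end 50 < 56? ✓; end 50 >= 27? ✓ → yes.
Result: W.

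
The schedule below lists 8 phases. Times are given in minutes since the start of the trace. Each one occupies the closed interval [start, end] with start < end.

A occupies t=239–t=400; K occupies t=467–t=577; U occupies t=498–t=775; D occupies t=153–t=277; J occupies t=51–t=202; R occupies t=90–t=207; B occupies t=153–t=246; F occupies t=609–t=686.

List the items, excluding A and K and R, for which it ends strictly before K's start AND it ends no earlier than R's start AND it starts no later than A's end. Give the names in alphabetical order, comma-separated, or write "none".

B, D, J

Conditions: its end is strictly before K's start (X.end < t=467) AND its end is no earlier than R's start (X.end >= t=90) AND its start is no later than A's end (X.start <= t=400).
B: end t=246 < t=467? ✓; end t=246 >= t=90? ✓; start t=153 <= t=400? ✓ → yes.
D: end t=277 < t=467? ✓; end t=277 >= t=90? ✓; start t=153 <= t=400? ✓ → yes.
F: end t=686 < t=467? ✗; end t=686 >= t=90? ✓; start t=609 <= t=400? ✗ → no.
J: end t=202 < t=467? ✓; end t=202 >= t=90? ✓; start t=51 <= t=400? ✓ → yes.
U: end t=775 < t=467? ✗; end t=775 >= t=90? ✓; start t=498 <= t=400? ✗ → no.
Result: B, D, J.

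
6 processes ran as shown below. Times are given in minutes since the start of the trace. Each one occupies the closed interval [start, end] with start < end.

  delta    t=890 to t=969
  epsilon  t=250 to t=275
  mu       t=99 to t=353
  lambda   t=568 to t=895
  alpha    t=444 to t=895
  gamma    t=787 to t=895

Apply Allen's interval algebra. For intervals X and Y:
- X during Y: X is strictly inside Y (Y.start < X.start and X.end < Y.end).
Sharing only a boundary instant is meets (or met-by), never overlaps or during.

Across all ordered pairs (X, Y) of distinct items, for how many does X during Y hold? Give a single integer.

Checking all 30 ordered pairs for relation 'during'; matching pairs in alphabetical order:
(epsilon, mu): epsilon during mu ✓
Count: 1.

1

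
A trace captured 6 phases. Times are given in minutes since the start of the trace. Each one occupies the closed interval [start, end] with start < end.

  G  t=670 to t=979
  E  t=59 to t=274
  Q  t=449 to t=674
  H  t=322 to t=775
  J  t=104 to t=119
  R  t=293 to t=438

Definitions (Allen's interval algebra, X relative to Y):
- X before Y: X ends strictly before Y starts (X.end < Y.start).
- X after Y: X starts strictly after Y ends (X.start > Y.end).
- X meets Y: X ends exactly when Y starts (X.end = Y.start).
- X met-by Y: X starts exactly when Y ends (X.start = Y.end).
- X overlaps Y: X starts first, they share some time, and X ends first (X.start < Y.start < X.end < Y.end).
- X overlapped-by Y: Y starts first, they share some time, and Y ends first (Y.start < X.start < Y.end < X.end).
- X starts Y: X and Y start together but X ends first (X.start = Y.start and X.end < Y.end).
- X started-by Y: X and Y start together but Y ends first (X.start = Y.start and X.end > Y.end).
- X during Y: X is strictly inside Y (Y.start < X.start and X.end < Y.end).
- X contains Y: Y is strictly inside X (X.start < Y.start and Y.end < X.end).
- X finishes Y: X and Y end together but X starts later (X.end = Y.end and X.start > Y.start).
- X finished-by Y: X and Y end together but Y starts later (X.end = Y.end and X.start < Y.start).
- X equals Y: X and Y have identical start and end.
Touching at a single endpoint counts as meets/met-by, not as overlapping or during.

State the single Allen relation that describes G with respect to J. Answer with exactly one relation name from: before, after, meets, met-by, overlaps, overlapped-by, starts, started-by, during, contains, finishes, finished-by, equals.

G = [t=670, t=979]; J = [t=104, t=119].
Compare endpoints: G.start > J.start, G.start > J.end, G.end > J.start, G.end > J.end.
That pattern is 'after'.

after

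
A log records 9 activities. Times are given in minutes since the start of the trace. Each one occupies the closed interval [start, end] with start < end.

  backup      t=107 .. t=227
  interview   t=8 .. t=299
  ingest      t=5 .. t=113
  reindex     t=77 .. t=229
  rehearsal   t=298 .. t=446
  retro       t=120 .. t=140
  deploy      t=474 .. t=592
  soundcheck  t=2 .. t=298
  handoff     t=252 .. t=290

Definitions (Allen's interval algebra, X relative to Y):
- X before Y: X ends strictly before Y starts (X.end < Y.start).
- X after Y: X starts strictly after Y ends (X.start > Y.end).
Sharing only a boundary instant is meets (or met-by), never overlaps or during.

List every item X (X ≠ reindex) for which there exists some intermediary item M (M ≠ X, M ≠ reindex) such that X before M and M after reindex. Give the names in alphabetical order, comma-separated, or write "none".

Target reindex = [t=77, t=229].
Intermediaries M with M after reindex: deploy, handoff, rehearsal.
Via deploy — items with X before deploy: backup, handoff, ingest, interview, rehearsal, retro, soundcheck.
Via handoff — items with X before handoff: backup, ingest, retro.
Via rehearsal — items with X before rehearsal: backup, handoff, ingest, retro.
Union: backup, handoff, ingest, interview, rehearsal, retro, soundcheck.

backup, handoff, ingest, interview, rehearsal, retro, soundcheck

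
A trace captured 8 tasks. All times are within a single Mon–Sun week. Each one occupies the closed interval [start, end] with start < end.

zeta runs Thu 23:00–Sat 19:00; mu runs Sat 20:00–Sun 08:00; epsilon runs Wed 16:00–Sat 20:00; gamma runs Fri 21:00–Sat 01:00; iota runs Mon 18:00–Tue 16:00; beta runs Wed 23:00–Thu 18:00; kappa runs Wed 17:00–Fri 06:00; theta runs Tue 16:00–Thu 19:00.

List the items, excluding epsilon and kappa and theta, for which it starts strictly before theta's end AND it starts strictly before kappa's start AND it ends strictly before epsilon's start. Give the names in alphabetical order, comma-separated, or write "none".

iota

Conditions: its start is strictly before theta's end (X.start < Thu 19:00) AND its start is strictly before kappa's start (X.start < Wed 17:00) AND its end is strictly before epsilon's start (X.end < Wed 16:00).
beta: start Wed 23:00 < Thu 19:00? ✓; start Wed 23:00 < Wed 17:00? ✗; end Thu 18:00 < Wed 16:00? ✗ → no.
gamma: start Fri 21:00 < Thu 19:00? ✗; start Fri 21:00 < Wed 17:00? ✗; end Sat 01:00 < Wed 16:00? ✗ → no.
iota: start Mon 18:00 < Thu 19:00? ✓; start Mon 18:00 < Wed 17:00? ✓; end Tue 16:00 < Wed 16:00? ✓ → yes.
mu: start Sat 20:00 < Thu 19:00? ✗; start Sat 20:00 < Wed 17:00? ✗; end Sun 08:00 < Wed 16:00? ✗ → no.
zeta: start Thu 23:00 < Thu 19:00? ✗; start Thu 23:00 < Wed 17:00? ✗; end Sat 19:00 < Wed 16:00? ✗ → no.
Result: iota.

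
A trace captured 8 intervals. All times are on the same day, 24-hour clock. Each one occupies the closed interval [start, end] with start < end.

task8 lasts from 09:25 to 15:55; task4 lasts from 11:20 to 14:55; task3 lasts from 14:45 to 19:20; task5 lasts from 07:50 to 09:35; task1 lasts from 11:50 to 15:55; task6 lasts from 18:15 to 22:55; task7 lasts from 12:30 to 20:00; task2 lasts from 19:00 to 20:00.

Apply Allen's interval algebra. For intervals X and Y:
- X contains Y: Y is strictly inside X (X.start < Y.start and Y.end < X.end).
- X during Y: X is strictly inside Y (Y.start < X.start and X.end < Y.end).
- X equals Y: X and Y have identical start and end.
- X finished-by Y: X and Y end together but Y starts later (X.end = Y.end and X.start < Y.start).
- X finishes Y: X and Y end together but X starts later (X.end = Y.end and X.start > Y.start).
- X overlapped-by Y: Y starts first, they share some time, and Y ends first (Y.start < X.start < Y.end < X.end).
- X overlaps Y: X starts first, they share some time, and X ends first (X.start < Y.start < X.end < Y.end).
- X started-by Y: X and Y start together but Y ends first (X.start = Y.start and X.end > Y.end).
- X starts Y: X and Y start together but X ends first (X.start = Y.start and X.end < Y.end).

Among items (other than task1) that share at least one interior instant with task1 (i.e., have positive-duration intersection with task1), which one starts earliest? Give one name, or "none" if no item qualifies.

task8

Target task1 = [11:50, 15:55].
task2 [19:00, 20:00] → after → excluded.
task3 [14:45, 19:20] → overlapped-by → candidate.
task4 [11:20, 14:55] → overlaps → candidate.
task5 [07:50, 09:35] → before → excluded.
task6 [18:15, 22:55] → after → excluded.
task7 [12:30, 20:00] → overlapped-by → candidate.
task8 [09:25, 15:55] → finished-by → candidate.
Among candidates, earliest start is 09:25 → task8.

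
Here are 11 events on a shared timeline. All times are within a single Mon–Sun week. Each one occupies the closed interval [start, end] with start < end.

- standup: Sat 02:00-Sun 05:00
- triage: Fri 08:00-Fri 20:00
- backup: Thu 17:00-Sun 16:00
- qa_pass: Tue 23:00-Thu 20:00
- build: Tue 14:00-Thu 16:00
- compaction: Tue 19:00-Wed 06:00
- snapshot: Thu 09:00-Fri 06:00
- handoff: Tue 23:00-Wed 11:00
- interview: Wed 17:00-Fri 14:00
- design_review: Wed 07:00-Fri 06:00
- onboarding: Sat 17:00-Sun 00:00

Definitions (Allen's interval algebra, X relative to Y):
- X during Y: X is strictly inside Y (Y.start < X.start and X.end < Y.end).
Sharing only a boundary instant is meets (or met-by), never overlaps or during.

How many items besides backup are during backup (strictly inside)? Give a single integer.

Target backup = [Thu 17:00, Sun 16:00].
build [Tue 14:00, Thu 16:00] → before → no.
compaction [Tue 19:00, Wed 06:00] → before → no.
design_review [Wed 07:00, Fri 06:00] → overlaps → no.
handoff [Tue 23:00, Wed 11:00] → before → no.
interview [Wed 17:00, Fri 14:00] → overlaps → no.
onboarding [Sat 17:00, Sun 00:00] → during → counts.
qa_pass [Tue 23:00, Thu 20:00] → overlaps → no.
snapshot [Thu 09:00, Fri 06:00] → overlaps → no.
standup [Sat 02:00, Sun 05:00] → during → counts.
triage [Fri 08:00, Fri 20:00] → during → counts.
Total: 3.

3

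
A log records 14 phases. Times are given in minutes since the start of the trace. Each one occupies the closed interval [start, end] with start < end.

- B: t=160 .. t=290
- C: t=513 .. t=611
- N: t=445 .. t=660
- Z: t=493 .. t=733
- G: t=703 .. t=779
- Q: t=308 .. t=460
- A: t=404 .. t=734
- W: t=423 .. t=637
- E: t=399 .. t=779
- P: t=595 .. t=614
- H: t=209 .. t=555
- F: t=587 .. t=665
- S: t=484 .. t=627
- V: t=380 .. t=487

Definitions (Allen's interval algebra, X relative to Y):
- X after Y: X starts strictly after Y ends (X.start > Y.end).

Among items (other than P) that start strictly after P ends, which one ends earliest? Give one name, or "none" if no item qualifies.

Target P = [t=595, t=614].
A [t=404, t=734] → contains → excluded.
B [t=160, t=290] → before → excluded.
C [t=513, t=611] → overlaps → excluded.
E [t=399, t=779] → contains → excluded.
F [t=587, t=665] → contains → excluded.
G [t=703, t=779] → after → candidate.
H [t=209, t=555] → before → excluded.
N [t=445, t=660] → contains → excluded.
Q [t=308, t=460] → before → excluded.
S [t=484, t=627] → contains → excluded.
V [t=380, t=487] → before → excluded.
W [t=423, t=637] → contains → excluded.
Z [t=493, t=733] → contains → excluded.
Among candidates, earliest end is t=779 → G.

G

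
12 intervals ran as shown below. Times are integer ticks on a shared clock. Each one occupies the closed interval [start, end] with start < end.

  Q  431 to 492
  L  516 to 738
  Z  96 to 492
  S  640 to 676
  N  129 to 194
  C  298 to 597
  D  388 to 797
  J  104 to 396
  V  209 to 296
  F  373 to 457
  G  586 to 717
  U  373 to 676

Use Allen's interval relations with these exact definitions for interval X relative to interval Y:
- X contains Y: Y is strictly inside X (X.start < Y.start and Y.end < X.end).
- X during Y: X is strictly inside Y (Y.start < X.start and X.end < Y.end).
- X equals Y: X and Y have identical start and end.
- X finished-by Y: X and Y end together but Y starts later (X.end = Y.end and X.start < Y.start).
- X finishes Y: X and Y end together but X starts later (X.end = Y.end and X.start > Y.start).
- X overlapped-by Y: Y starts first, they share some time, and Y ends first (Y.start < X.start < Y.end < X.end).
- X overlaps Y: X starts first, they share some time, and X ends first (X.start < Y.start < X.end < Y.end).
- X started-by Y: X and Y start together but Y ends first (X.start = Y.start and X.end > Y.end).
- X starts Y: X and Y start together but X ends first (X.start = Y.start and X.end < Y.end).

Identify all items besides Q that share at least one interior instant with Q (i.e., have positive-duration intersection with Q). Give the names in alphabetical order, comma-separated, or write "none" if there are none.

C, D, F, U, Z

Target Q = [431, 492].
C [298, 597] → contains → yes.
D [388, 797] → contains → yes.
F [373, 457] → overlaps → yes.
G [586, 717] → after → no.
J [104, 396] → before → no.
L [516, 738] → after → no.
N [129, 194] → before → no.
S [640, 676] → after → no.
U [373, 676] → contains → yes.
V [209, 296] → before → no.
Z [96, 492] → finished-by → yes.
Result: C, D, F, U, Z.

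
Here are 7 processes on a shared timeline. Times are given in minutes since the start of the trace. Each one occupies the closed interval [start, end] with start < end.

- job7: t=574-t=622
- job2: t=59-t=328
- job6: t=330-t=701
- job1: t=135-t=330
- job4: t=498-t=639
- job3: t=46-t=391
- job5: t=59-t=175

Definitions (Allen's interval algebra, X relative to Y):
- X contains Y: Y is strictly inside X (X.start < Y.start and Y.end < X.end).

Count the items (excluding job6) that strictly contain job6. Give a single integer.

0

Target job6 = [t=330, t=701].
job1 [t=135, t=330] → meets → no.
job2 [t=59, t=328] → before → no.
job3 [t=46, t=391] → overlaps → no.
job4 [t=498, t=639] → during → no.
job5 [t=59, t=175] → before → no.
job7 [t=574, t=622] → during → no.
Total: 0.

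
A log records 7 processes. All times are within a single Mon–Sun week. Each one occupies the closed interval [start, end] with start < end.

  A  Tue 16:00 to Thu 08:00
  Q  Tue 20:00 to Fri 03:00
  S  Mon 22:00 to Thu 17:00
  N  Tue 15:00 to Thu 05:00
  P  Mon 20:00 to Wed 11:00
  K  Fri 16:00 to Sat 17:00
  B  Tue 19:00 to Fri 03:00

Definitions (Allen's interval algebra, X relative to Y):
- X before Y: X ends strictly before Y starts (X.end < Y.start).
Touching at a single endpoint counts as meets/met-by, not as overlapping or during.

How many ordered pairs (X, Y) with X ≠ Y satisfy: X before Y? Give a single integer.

6

Checking all 42 ordered pairs for relation 'before'; matching pairs in alphabetical order:
(A, K): A before K ✓
(B, K): B before K ✓
(N, K): N before K ✓
(P, K): P before K ✓
(Q, K): Q before K ✓
(S, K): S before K ✓
Count: 6.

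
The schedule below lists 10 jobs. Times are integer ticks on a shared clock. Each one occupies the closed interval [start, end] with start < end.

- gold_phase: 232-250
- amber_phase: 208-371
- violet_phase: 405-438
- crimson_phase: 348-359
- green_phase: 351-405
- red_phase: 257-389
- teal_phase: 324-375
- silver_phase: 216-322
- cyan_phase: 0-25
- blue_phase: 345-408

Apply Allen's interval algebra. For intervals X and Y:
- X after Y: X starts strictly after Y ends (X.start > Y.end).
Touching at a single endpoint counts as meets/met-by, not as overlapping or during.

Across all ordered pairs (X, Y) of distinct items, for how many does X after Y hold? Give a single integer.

Checking all 90 ordered pairs for relation 'after'; matching pairs in alphabetical order:
(amber_phase, cyan_phase): amber_phase after cyan_phase ✓
(blue_phase, cyan_phase): blue_phase after cyan_phase ✓
(blue_phase, gold_phase): blue_phase after gold_phase ✓
(blue_phase, silver_phase): blue_phase after silver_phase ✓
(crimson_phase, cyan_phase): crimson_phase after cyan_phase ✓
(crimson_phase, gold_phase): crimson_phase after gold_phase ✓
(crimson_phase, silver_phase): crimson_phase after silver_phase ✓
(gold_phase, cyan_phase): gold_phase after cyan_phase ✓
(green_phase, cyan_phase): green_phase after cyan_phase ✓
(green_phase, gold_phase): green_phase after gold_phase ✓
(green_phase, silver_phase): green_phase after silver_phase ✓
(red_phase, cyan_phase): red_phase after cyan_phase ✓
(red_phase, gold_phase): red_phase after gold_phase ✓
(silver_phase, cyan_phase): silver_phase after cyan_phase ✓
(teal_phase, cyan_phase): teal_phase after cyan_phase ✓
(teal_phase, gold_phase): teal_phase after gold_phase ✓
(teal_phase, silver_phase): teal_phase after silver_phase ✓
(violet_phase, amber_phase): violet_phase after amber_phase ✓
(violet_phase, crimson_phase): violet_phase after crimson_phase ✓
(violet_phase, cyan_phase): violet_phase after cyan_phase ✓
(violet_phase, gold_phase): violet_phase after gold_phase ✓
(violet_phase, red_phase): violet_phase after red_phase ✓
(violet_phase, silver_phase): violet_phase after silver_phase ✓
(violet_phase, teal_phase): violet_phase after teal_phase ✓
Count: 24.

24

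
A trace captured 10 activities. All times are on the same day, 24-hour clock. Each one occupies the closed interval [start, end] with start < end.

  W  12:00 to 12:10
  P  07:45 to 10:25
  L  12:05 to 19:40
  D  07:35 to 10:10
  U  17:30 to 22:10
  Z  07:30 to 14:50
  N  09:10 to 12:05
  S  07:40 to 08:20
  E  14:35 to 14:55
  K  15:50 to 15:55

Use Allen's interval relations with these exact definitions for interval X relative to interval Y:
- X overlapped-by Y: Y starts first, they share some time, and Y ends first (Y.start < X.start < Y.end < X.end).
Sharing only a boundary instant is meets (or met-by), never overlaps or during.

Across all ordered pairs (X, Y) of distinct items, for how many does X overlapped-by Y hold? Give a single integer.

9

Checking all 90 ordered pairs for relation 'overlapped-by'; matching pairs in alphabetical order:
(E, Z): E overlapped-by Z ✓
(L, W): L overlapped-by W ✓
(L, Z): L overlapped-by Z ✓
(N, D): N overlapped-by D ✓
(N, P): N overlapped-by P ✓
(P, D): P overlapped-by D ✓
(P, S): P overlapped-by S ✓
(U, L): U overlapped-by L ✓
(W, N): W overlapped-by N ✓
Count: 9.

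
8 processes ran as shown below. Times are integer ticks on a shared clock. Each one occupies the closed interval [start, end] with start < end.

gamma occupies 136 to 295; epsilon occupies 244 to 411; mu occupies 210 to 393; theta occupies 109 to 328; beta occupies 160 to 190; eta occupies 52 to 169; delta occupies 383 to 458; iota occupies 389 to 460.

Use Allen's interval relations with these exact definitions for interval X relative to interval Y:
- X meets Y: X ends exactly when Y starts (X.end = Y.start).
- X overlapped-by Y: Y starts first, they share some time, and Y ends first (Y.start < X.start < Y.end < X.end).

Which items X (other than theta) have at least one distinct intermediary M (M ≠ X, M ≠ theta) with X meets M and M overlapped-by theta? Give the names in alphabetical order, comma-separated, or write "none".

Target theta = [109, 328].
Intermediaries M with M overlapped-by theta: epsilon, mu.
Via epsilon — items with X meets epsilon: none.
Via mu — items with X meets mu: none.
Union: none.

none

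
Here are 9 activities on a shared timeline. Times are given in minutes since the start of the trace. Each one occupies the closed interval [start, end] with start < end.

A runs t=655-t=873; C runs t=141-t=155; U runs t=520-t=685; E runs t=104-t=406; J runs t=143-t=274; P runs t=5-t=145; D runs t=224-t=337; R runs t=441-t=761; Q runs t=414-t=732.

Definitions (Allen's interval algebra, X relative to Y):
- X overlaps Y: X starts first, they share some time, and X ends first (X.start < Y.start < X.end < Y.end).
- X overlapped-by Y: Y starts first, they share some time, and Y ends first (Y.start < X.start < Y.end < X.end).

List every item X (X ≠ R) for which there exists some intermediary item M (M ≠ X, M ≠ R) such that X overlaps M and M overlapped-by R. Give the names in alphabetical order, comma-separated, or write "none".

Q, U

Target R = [t=441, t=761].
Intermediaries M with M overlapped-by R: A.
Via A — items with X overlaps A: Q, U.
Union: Q, U.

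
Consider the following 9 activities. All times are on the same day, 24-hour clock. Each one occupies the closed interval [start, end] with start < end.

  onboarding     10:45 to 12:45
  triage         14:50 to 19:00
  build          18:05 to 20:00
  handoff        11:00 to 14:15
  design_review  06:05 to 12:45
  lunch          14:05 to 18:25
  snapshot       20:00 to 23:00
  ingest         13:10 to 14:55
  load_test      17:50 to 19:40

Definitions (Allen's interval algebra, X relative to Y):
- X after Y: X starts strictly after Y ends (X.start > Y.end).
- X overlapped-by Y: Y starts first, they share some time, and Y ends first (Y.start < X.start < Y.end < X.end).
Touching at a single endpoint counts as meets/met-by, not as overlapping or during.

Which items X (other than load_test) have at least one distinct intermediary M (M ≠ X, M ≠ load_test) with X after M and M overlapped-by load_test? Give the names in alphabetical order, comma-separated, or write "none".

none

Target load_test = [17:50, 19:40].
Intermediaries M with M overlapped-by load_test: build.
Via build — items with X after build: none.
Union: none.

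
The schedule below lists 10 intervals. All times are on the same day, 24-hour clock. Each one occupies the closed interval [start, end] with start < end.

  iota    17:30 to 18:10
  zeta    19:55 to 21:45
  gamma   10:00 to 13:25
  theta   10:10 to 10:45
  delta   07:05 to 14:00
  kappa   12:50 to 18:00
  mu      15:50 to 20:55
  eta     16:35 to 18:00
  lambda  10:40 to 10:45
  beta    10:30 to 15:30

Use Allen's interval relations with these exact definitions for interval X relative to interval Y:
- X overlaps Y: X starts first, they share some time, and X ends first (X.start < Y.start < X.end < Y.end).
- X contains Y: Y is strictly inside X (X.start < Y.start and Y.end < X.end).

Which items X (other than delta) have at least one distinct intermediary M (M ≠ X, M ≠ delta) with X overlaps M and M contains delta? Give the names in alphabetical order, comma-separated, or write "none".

none

Target delta = [07:05, 14:00].
Intermediaries M with M contains delta: none.
Union: none.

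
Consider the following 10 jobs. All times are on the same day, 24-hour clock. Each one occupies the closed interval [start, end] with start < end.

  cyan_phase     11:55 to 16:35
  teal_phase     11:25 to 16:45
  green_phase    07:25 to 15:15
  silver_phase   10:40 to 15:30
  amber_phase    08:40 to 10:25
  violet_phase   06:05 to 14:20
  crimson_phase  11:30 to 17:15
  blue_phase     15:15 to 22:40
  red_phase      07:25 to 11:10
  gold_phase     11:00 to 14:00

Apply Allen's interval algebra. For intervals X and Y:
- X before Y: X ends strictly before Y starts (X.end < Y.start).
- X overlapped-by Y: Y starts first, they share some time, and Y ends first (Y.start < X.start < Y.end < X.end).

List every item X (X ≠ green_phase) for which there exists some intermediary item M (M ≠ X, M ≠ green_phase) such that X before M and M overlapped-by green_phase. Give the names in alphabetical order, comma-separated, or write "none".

amber_phase, red_phase

Target green_phase = [07:25, 15:15].
Intermediaries M with M overlapped-by green_phase: crimson_phase, cyan_phase, silver_phase, teal_phase.
Via crimson_phase — items with X before crimson_phase: amber_phase, red_phase.
Via cyan_phase — items with X before cyan_phase: amber_phase, red_phase.
Via silver_phase — items with X before silver_phase: amber_phase.
Via teal_phase — items with X before teal_phase: amber_phase, red_phase.
Union: amber_phase, red_phase.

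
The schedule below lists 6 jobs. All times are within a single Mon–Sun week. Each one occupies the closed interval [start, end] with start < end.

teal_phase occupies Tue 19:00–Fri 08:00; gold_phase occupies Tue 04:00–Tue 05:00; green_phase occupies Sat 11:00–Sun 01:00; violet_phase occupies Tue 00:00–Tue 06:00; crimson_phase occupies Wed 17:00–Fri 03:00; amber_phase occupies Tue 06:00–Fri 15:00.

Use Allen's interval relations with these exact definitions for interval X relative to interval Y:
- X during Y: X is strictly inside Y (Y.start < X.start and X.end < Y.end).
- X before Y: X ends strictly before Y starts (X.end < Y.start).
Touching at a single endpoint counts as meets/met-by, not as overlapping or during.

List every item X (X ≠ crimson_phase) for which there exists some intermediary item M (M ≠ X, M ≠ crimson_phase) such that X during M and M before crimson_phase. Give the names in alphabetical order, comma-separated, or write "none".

gold_phase

Target crimson_phase = [Wed 17:00, Fri 03:00].
Intermediaries M with M before crimson_phase: gold_phase, violet_phase.
Via gold_phase — items with X during gold_phase: none.
Via violet_phase — items with X during violet_phase: gold_phase.
Union: gold_phase.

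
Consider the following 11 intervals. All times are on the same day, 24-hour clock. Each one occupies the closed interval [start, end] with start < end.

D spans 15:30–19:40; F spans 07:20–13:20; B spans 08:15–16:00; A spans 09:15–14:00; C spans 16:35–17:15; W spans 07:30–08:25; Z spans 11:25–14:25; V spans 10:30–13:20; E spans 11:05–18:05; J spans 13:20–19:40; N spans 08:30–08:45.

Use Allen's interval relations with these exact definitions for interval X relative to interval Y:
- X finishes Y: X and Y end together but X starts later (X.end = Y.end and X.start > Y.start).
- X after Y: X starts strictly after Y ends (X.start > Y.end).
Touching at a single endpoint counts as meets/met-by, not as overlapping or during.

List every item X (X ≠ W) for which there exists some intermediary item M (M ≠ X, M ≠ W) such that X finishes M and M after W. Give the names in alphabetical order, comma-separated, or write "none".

D

Target W = [07:30, 08:25].
Intermediaries M with M after W: A, C, D, E, J, N, V, Z.
Via A — items with X finishes A: none.
Via C — items with X finishes C: none.
Via D — items with X finishes D: none.
Via E — items with X finishes E: none.
Via J — items with X finishes J: D.
Via N — items with X finishes N: none.
Via V — items with X finishes V: none.
Via Z — items with X finishes Z: none.
Union: D.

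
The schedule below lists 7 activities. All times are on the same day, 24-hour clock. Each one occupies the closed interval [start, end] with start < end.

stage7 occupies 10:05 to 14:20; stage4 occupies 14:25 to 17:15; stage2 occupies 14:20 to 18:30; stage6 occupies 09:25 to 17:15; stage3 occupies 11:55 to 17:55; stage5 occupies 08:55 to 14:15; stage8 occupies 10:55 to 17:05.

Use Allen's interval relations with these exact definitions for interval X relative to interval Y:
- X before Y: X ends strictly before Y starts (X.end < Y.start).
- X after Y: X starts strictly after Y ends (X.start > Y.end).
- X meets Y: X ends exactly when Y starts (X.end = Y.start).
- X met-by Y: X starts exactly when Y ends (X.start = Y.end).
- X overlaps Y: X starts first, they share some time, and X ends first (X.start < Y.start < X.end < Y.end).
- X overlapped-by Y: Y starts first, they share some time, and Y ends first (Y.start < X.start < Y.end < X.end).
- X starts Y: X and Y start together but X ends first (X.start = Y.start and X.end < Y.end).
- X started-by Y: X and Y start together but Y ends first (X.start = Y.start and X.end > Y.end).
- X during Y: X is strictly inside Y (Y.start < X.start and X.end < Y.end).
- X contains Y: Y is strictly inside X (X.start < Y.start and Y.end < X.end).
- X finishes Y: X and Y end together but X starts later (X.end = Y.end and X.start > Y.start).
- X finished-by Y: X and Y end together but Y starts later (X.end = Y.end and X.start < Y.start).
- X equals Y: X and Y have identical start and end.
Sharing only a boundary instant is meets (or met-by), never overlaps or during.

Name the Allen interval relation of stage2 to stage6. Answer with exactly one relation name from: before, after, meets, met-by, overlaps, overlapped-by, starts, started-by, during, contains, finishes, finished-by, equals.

overlapped-by

stage2 = [14:20, 18:30]; stage6 = [09:25, 17:15].
Compare endpoints: stage2.start > stage6.start, stage2.start < stage6.end, stage2.end > stage6.start, stage2.end > stage6.end.
That pattern is 'overlapped-by'.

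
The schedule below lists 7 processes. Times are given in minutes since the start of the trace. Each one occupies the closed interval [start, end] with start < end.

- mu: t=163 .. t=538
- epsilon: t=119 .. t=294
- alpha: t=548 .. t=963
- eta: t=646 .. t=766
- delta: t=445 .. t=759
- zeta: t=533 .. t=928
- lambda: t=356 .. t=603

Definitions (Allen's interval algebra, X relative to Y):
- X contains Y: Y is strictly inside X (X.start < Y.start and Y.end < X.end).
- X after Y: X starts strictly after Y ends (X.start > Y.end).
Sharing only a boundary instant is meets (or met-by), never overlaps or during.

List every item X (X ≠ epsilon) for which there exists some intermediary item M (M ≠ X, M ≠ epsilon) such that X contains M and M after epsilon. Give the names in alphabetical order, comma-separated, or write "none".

Target epsilon = [t=119, t=294].
Intermediaries M with M after epsilon: alpha, delta, eta, lambda, zeta.
Via alpha — items with X contains alpha: none.
Via delta — items with X contains delta: none.
Via eta — items with X contains eta: alpha, zeta.
Via lambda — items with X contains lambda: none.
Via zeta — items with X contains zeta: none.
Union: alpha, zeta.

alpha, zeta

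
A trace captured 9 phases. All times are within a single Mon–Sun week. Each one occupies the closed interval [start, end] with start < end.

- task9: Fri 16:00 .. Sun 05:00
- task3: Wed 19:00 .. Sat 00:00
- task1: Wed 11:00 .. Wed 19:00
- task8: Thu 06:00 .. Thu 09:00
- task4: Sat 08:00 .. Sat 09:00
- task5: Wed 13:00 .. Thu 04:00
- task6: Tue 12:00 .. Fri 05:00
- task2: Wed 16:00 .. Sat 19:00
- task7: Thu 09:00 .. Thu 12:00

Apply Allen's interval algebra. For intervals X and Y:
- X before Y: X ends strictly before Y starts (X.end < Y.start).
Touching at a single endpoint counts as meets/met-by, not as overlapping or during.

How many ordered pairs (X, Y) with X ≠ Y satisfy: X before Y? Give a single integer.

Checking all 72 ordered pairs for relation 'before'; matching pairs in alphabetical order:
(task1, task4): task1 before task4 ✓
(task1, task7): task1 before task7 ✓
(task1, task8): task1 before task8 ✓
(task1, task9): task1 before task9 ✓
(task3, task4): task3 before task4 ✓
(task5, task4): task5 before task4 ✓
(task5, task7): task5 before task7 ✓
(task5, task8): task5 before task8 ✓
(task5, task9): task5 before task9 ✓
(task6, task4): task6 before task4 ✓
(task6, task9): task6 before task9 ✓
(task7, task4): task7 before task4 ✓
(task7, task9): task7 before task9 ✓
(task8, task4): task8 before task4 ✓
(task8, task9): task8 before task9 ✓
Count: 15.

15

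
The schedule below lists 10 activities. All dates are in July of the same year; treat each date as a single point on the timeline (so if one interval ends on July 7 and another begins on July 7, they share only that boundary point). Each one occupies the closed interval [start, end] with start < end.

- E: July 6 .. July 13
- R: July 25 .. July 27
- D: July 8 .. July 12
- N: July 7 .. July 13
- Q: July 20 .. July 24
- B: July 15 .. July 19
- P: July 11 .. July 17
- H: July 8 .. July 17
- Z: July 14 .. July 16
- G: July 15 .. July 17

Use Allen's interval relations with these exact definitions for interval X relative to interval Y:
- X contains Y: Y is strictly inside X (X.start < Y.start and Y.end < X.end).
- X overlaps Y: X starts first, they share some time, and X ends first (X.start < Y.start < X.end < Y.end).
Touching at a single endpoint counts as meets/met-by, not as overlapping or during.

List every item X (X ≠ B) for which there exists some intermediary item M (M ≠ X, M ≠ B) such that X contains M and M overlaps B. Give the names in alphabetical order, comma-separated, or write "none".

Target B = [July 15, July 19].
Intermediaries M with M overlaps B: H, P, Z.
Via H — items with X contains H: none.
Via P — items with X contains P: none.
Via Z — items with X contains Z: H, P.
Union: H, P.

H, P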